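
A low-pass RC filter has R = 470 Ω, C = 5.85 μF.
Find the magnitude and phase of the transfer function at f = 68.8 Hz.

Step 1 — Angular frequency: ω = 2π·68.8 = 432.3 rad/s.
Step 2 — Transfer function: H(jω) = 1/(1 + jωRC).
Step 3 — Denominator: 1 + jωRC = 1 + j·432.3·470·5.85e-06 = 1 + j1.189.
Step 4 — H = 0.4145 - j0.4926.
Step 5 — Magnitude: |H| = 0.6438 (-3.8 dB); phase: φ = -49.9°.

|H| = 0.6438 (-3.8 dB), φ = -49.9°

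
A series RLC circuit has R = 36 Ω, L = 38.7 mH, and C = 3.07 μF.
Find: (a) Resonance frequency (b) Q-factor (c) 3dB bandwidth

Step 1 — Resonance condition Im(Z)=0 gives ω₀ = 1/√(LC).
Step 2 — ω₀ = 1/√(0.0387·3.07e-06) = 2901 rad/s.
Step 3 — f₀ = ω₀/(2π) = 461.7 Hz.
Step 4 — Series Q: Q = ω₀L/R = 2901·0.0387/36 = 3.119.
Step 5 — 3dB bandwidth: Δω = ω₀/Q = 930.2 rad/s; BW = Δω/(2π) = 148.1 Hz.

(a) f₀ = 461.7 Hz  (b) Q = 3.119  (c) BW = 148.1 Hz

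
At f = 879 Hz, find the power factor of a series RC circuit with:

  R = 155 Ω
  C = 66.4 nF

Step 1 — Angular frequency: ω = 2π·f = 2π·879 = 5523 rad/s.
Step 2 — Component impedances:
  R: Z = R = 155 Ω
  C: Z = 1/(jωC) = -j/(ω·C) = 0 - j2727 Ω
Step 3 — Series combination: Z_total = R + C = 155 - j2727 Ω = 2731∠-86.7° Ω.
Step 4 — Power factor: PF = cos(φ) = Re(Z)/|Z| = 155/2731.3 = 0.05675.
Step 5 — Type: Im(Z) = -2727 ⇒ leading (phase φ = -86.7°).

PF = 0.05675 (leading, φ = -86.7°)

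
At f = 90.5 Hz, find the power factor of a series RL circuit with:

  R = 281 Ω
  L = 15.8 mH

Step 1 — Angular frequency: ω = 2π·f = 2π·90.5 = 568.6 rad/s.
Step 2 — Component impedances:
  R: Z = R = 281 Ω
  L: Z = jωL = j·568.6·0.0158 = 0 + j8.984 Ω
Step 3 — Series combination: Z_total = R + L = 281 + j8.984 Ω = 281.1∠1.8° Ω.
Step 4 — Power factor: PF = cos(φ) = Re(Z)/|Z| = 281/281.14 = 0.9995.
Step 5 — Type: Im(Z) = 8.984 ⇒ lagging (phase φ = 1.8°).

PF = 0.9995 (lagging, φ = 1.8°)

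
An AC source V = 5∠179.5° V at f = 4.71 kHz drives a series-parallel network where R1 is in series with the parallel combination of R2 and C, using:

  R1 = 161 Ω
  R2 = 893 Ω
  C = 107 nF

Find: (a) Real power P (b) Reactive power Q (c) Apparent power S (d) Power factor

Step 1 — Angular frequency: ω = 2π·f = 2π·4710 = 2.959e+04 rad/s.
Step 2 — Component impedances:
  R1: Z = R = 161 Ω
  R2: Z = R = 893 Ω
  C: Z = 1/(jωC) = -j/(ω·C) = 0 - j315.8 Ω
Step 3 — Parallel branch: R2 || C = 1/(1/R2 + 1/C) = 99.27 - j280.7 Ω.
Step 4 — Series with R1: Z_total = R1 + (R2 || C) = 260.3 - j280.7 Ω = 382.8∠-47.2° Ω.
Step 5 — Source phasor: V = 5∠179.5° V = -5 + j0.04363 V.
Step 6 — Current: I = V / Z = -0.008964 - j0.0095 A = 0.01306∠-133.3° A.
Step 7 — Complex power: S = V·I* = 0.04441 - j0.04789 VA.
Step 8 — Real power: P = Re(S) = 0.04441 W.
Step 9 — Reactive power: Q = Im(S) = -0.04789 VAR.
Step 10 — Apparent power: |S| = 0.06531 VA.
Step 11 — Power factor: PF = P/|S| = 0.6799 (leading).

(a) P = 0.04441 W  (b) Q = -0.04789 VAR  (c) S = 0.06531 VA  (d) PF = 0.6799 (leading)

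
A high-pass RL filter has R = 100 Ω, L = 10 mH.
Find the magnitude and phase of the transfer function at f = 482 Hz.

Step 1 — Angular frequency: ω = 2π·482 = 3028 rad/s.
Step 2 — Transfer function: H(jω) = jωL/(R + jωL).
Step 3 — Numerator jωL = j·30.28; denominator R + jωL = 100 + j30.28.
Step 4 — H = 0.08401 + j0.2774.
Step 5 — Magnitude: |H| = 0.2898 (-10.8 dB); phase: φ = 73.2°.

|H| = 0.2898 (-10.8 dB), φ = 73.2°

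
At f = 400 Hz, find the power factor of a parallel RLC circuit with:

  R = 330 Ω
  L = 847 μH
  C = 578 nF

Step 1 — Angular frequency: ω = 2π·f = 2π·400 = 2513 rad/s.
Step 2 — Component impedances:
  R: Z = R = 330 Ω
  L: Z = jωL = j·2513·0.000847 = 0 + j2.129 Ω
  C: Z = 1/(jωC) = -j/(ω·C) = 0 - j688.4 Ω
Step 3 — Parallel combination: 1/Z_total = 1/R + 1/L + 1/C; Z_total = 0.01382 + j2.135 Ω = 2.135∠89.6° Ω.
Step 4 — Power factor: PF = cos(φ) = Re(Z)/|Z| = 0.013817/2.1353 = 0.006471.
Step 5 — Type: Im(Z) = 2.135 ⇒ lagging (phase φ = 89.6°).

PF = 0.006471 (lagging, φ = 89.6°)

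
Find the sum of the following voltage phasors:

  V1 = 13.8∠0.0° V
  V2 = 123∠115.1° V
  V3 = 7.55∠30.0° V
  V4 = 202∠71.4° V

Step 1 — Convert each phasor to rectangular form:
  V1 = 13.8·(cos(0.0°) + j·sin(0.0°)) = 13.8 V
  V2 = 123·(cos(115.1°) + j·sin(115.1°)) = -52.18 + j111.4 V
  V3 = 7.55·(cos(30.0°) + j·sin(30.0°)) = 6.538 + j3.775 V
  V4 = 202·(cos(71.4°) + j·sin(71.4°)) = 64.43 + j191.4 V
Step 2 — Sum components: V_total = 32.59 + j306.6 V.
Step 3 — Convert to polar: |V_total| = 308.3 V, ∠V_total = 83.9°.

V_total = 308.3∠83.9° V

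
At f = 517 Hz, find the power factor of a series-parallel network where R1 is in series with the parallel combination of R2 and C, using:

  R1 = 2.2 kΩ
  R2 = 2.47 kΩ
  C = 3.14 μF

Step 1 — Angular frequency: ω = 2π·f = 2π·517 = 3248 rad/s.
Step 2 — Component impedances:
  R1: Z = R = 2200 Ω
  R2: Z = R = 2470 Ω
  C: Z = 1/(jωC) = -j/(ω·C) = 0 - j98.04 Ω
Step 3 — Parallel branch: R2 || C = 1/(1/R2 + 1/C) = 3.885 - j97.89 Ω.
Step 4 — Series with R1: Z_total = R1 + (R2 || C) = 2204 - j97.89 Ω = 2206∠-2.5° Ω.
Step 5 — Power factor: PF = cos(φ) = Re(Z)/|Z| = 2203.9/2206.1 = 0.999.
Step 6 — Type: Im(Z) = -97.89 ⇒ leading (phase φ = -2.5°).

PF = 0.999 (leading, φ = -2.5°)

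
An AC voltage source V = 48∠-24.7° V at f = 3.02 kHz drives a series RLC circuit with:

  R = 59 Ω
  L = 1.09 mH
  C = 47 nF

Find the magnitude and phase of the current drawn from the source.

Step 1 — Angular frequency: ω = 2π·f = 2π·3020 = 1.898e+04 rad/s.
Step 2 — Component impedances:
  R: Z = R = 59 Ω
  L: Z = jωL = j·1.898e+04·0.00109 = 0 + j20.68 Ω
  C: Z = 1/(jωC) = -j/(ω·C) = 0 - j1121 Ω
Step 3 — Series combination: Z_total = R + L + C = 59 - j1101 Ω = 1102∠-86.9° Ω.
Step 4 — Source phasor: V = 48∠-24.7° V = 43.61 - j20.06 V.
Step 5 — Ohm's law: I = V / Z_total = (43.61 - j20.06) / (59 - j1101) = 0.02029 + j0.03853 A.
Step 6 — Convert to polar: |I| = 0.04355 A, ∠I = 62.2°.

I = 0.04355∠62.2° A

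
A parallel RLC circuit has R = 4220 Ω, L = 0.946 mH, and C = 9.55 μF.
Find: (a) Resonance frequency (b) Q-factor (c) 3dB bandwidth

Step 1 — Resonance: ω₀ = 1/√(LC) = 1/√(0.000946·9.55e-06) = 1.052e+04 rad/s.
Step 2 — f₀ = ω₀/(2π) = 1674 Hz.
Step 3 — Parallel Q: Q = R/(ω₀L) = 4220/(1.052e+04·0.000946) = 424.
Step 4 — Bandwidth: Δω = ω₀/Q = 24.81 rad/s; BW = Δω/(2π) = 3.949 Hz.

(a) f₀ = 1674 Hz  (b) Q = 424  (c) BW = 3.949 Hz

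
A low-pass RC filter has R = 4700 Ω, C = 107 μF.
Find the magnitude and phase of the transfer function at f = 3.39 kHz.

Step 1 — Angular frequency: ω = 2π·3390 = 2.13e+04 rad/s.
Step 2 — Transfer function: H(jω) = 1/(1 + jωRC).
Step 3 — Denominator: 1 + jωRC = 1 + j·2.13e+04·4700·0.000107 = 1 + j1.071e+04.
Step 4 — H = 8.715e-09 - j9.336e-05.
Step 5 — Magnitude: |H| = 9.336e-05 (-80.6 dB); phase: φ = -90.0°.

|H| = 9.336e-05 (-80.6 dB), φ = -90.0°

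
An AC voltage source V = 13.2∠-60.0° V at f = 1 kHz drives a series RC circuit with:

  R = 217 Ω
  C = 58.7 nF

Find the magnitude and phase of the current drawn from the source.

Step 1 — Angular frequency: ω = 2π·f = 2π·1000 = 6283 rad/s.
Step 2 — Component impedances:
  R: Z = R = 217 Ω
  C: Z = 1/(jωC) = -j/(ω·C) = 0 - j2711 Ω
Step 3 — Series combination: Z_total = R + C = 217 - j2711 Ω = 2720∠-85.4° Ω.
Step 4 — Source phasor: V = 13.2∠-60.0° V = 6.6 - j11.43 V.
Step 5 — Ohm's law: I = V / Z_total = (6.6 - j11.43) / (217 - j2711) = 0.004383 + j0.002083 A.
Step 6 — Convert to polar: |I| = 0.004853 A, ∠I = 25.4°.

I = 0.004853∠25.4° A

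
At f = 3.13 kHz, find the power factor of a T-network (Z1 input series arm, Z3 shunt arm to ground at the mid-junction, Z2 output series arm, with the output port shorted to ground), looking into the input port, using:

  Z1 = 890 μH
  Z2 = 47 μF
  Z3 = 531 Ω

Step 1 — Angular frequency: ω = 2π·f = 2π·3130 = 1.967e+04 rad/s.
Step 2 — Component impedances:
  Z1: Z = jωL = j·1.967e+04·0.00089 = 0 + j17.5 Ω
  Z2: Z = 1/(jωC) = -j/(ω·C) = 0 - j1.082 Ω
  Z3: Z = R = 531 Ω
Step 3 — With the output port shorted to ground, the output series arm Z2 runs from the junction to ground; the shunt arm Z3 also runs from the junction to ground. They appear in parallel: Z3 || Z2 = 0.002204 - j1.082 Ω.
Step 4 — Series with input arm Z1: Z_in = Z1 + (Z3 || Z2) = 0.002204 + j16.42 Ω = 16.42∠90.0° Ω.
Step 5 — Power factor: PF = cos(φ) = Re(Z)/|Z| = 0.002204/16.42 = 0.0001342.
Step 6 — Type: Im(Z) = 16.42 ⇒ lagging (phase φ = 90.0°).

PF = 0.0001342 (lagging, φ = 90.0°)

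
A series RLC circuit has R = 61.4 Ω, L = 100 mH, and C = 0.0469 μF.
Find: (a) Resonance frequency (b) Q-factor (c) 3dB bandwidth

Step 1 — Resonance condition Im(Z)=0 gives ω₀ = 1/√(LC).
Step 2 — ω₀ = 1/√(0.1·4.69e-08) = 1.46e+04 rad/s.
Step 3 — f₀ = ω₀/(2π) = 2324 Hz.
Step 4 — Series Q: Q = ω₀L/R = 1.46e+04·0.1/61.4 = 23.78.
Step 5 — 3dB bandwidth: Δω = ω₀/Q = 614 rad/s; BW = Δω/(2π) = 97.72 Hz.

(a) f₀ = 2324 Hz  (b) Q = 23.78  (c) BW = 97.72 Hz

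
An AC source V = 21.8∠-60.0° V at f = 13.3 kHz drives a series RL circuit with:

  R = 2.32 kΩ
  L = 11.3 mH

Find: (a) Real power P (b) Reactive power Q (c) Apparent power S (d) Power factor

Step 1 — Angular frequency: ω = 2π·f = 2π·1.33e+04 = 8.357e+04 rad/s.
Step 2 — Component impedances:
  R: Z = R = 2320 Ω
  L: Z = jωL = j·8.357e+04·0.0113 = 0 + j944.3 Ω
Step 3 — Series combination: Z_total = R + L = 2320 + j944.3 Ω = 2505∠22.1° Ω.
Step 4 — Source phasor: V = 21.8∠-60.0° V = 10.9 - j18.88 V.
Step 5 — Current: I = V / Z = 0.001189 - j0.008622 A = 0.008703∠-82.1° A.
Step 6 — Complex power: S = V·I* = 0.1757 + j0.07153 VA.
Step 7 — Real power: P = Re(S) = 0.1757 W.
Step 8 — Reactive power: Q = Im(S) = 0.07153 VAR.
Step 9 — Apparent power: |S| = 0.1897 VA.
Step 10 — Power factor: PF = P/|S| = 0.9262 (lagging).

(a) P = 0.1757 W  (b) Q = 0.07153 VAR  (c) S = 0.1897 VA  (d) PF = 0.9262 (lagging)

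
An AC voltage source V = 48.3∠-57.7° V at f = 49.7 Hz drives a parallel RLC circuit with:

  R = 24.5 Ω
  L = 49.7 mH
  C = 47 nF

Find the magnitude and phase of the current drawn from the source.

Step 1 — Angular frequency: ω = 2π·f = 2π·49.7 = 312.3 rad/s.
Step 2 — Component impedances:
  R: Z = R = 24.5 Ω
  L: Z = jωL = j·312.3·0.0497 = 0 + j15.52 Ω
  C: Z = 1/(jωC) = -j/(ω·C) = 0 - j6.813e+04 Ω
Step 3 — Parallel combination: 1/Z_total = 1/R + 1/L + 1/C; Z_total = 7.018 + j11.08 Ω = 13.11∠57.6° Ω.
Step 4 — Source phasor: V = 48.3∠-57.7° V = 25.81 - j40.83 V.
Step 5 — Ohm's law: I = V / Z_total = (25.81 - j40.83) / (7.018 + j11.08) = -1.577 - j3.329 A.
Step 6 — Convert to polar: |I| = 3.683 A, ∠I = -115.3°.

I = 3.683∠-115.3° A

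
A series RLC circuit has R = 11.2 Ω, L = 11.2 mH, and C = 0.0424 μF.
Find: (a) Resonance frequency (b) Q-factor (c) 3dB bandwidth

Step 1 — Resonance: ω₀ = 1/√(LC) = 1/√(0.0112·4.24e-08) = 4.589e+04 rad/s.
Step 2 — f₀ = ω₀/(2π) = 7303 Hz.
Step 3 — Series Q: Q = ω₀L/R = 4.589e+04·0.0112/11.2 = 45.89.
Step 4 — Bandwidth: Δω = ω₀/Q = 1000 rad/s; BW = Δω/(2π) = 159.2 Hz.

(a) f₀ = 7303 Hz  (b) Q = 45.89  (c) BW = 159.2 Hz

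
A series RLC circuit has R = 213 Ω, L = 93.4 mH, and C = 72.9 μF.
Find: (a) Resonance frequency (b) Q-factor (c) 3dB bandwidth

Step 1 — Resonance: ω₀ = 1/√(LC) = 1/√(0.0934·7.29e-05) = 383.2 rad/s.
Step 2 — f₀ = ω₀/(2π) = 60.99 Hz.
Step 3 — Series Q: Q = ω₀L/R = 383.2·0.0934/213 = 0.168.
Step 4 — Bandwidth: Δω = ω₀/Q = 2281 rad/s; BW = Δω/(2π) = 363 Hz.

(a) f₀ = 60.99 Hz  (b) Q = 0.168  (c) BW = 363 Hz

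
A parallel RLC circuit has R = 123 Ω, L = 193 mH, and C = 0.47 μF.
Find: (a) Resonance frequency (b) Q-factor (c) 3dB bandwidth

Step 1 — Resonance: ω₀ = 1/√(LC) = 1/√(0.193·4.7e-07) = 3320 rad/s.
Step 2 — f₀ = ω₀/(2π) = 528.4 Hz.
Step 3 — Parallel Q: Q = R/(ω₀L) = 123/(3320·0.193) = 0.1919.
Step 4 — Bandwidth: Δω = ω₀/Q = 1.73e+04 rad/s; BW = Δω/(2π) = 2753 Hz.

(a) f₀ = 528.4 Hz  (b) Q = 0.1919  (c) BW = 2753 Hz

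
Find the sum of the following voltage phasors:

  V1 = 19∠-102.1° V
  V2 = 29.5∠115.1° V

Step 1 — Convert each phasor to rectangular form:
  V1 = 19·(cos(-102.1°) + j·sin(-102.1°)) = -3.983 - j18.58 V
  V2 = 29.5·(cos(115.1°) + j·sin(115.1°)) = -12.51 + j26.71 V
Step 2 — Sum components: V_total = -16.5 + j8.136 V.
Step 3 — Convert to polar: |V_total| = 18.39 V, ∠V_total = 153.7°.

V_total = 18.39∠153.7° V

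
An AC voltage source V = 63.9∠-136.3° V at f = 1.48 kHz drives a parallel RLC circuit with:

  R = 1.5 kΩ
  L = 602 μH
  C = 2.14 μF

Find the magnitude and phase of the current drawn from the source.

Step 1 — Angular frequency: ω = 2π·f = 2π·1480 = 9299 rad/s.
Step 2 — Component impedances:
  R: Z = R = 1500 Ω
  L: Z = jωL = j·9299·0.000602 = 0 + j5.598 Ω
  C: Z = 1/(jωC) = -j/(ω·C) = 0 - j50.25 Ω
Step 3 — Parallel combination: 1/Z_total = 1/R + 1/L + 1/C; Z_total = 0.02646 + j6.3 Ω = 6.3∠89.8° Ω.
Step 4 — Source phasor: V = 63.9∠-136.3° V = -46.2 - j44.15 V.
Step 5 — Ohm's law: I = V / Z_total = (-46.2 - j44.15) / (0.02646 + j6.3) = -7.038 + j7.304 A.
Step 6 — Convert to polar: |I| = 10.14 A, ∠I = 133.9°.

I = 10.14∠133.9° A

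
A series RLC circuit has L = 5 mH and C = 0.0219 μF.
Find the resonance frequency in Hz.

Step 1 — Resonance condition Im(Z)=0 gives ω₀ = 1/√(LC).
Step 2 — ω₀ = 1/√(0.005·2.19e-08) = 9.556e+04 rad/s.
Step 3 — f₀ = ω₀/(2π) = 1.521e+04 Hz.

f₀ = 1.521e+04 Hz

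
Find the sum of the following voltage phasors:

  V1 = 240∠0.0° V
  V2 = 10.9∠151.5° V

Step 1 — Convert each phasor to rectangular form:
  V1 = 240·(cos(0.0°) + j·sin(0.0°)) = 240 V
  V2 = 10.9·(cos(151.5°) + j·sin(151.5°)) = -9.579 + j5.201 V
Step 2 — Sum components: V_total = 230.4 + j5.201 V.
Step 3 — Convert to polar: |V_total| = 230.5 V, ∠V_total = 1.3°.

V_total = 230.5∠1.3° V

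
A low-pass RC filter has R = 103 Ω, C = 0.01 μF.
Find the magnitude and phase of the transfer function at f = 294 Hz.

Step 1 — Angular frequency: ω = 2π·294 = 1847 rad/s.
Step 2 — Transfer function: H(jω) = 1/(1 + jωRC).
Step 3 — Denominator: 1 + jωRC = 1 + j·1847·103·1e-08 = 1 + j0.001903.
Step 4 — H = 1 - j0.001903.
Step 5 — Magnitude: |H| = 1 (-0.0 dB); phase: φ = -0.1°.

|H| = 1 (-0.0 dB), φ = -0.1°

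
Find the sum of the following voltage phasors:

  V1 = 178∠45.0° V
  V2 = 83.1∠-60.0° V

Step 1 — Convert each phasor to rectangular form:
  V1 = 178·(cos(45.0°) + j·sin(45.0°)) = 125.9 + j125.9 V
  V2 = 83.1·(cos(-60.0°) + j·sin(-60.0°)) = 41.55 - j71.97 V
Step 2 — Sum components: V_total = 167.4 + j53.9 V.
Step 3 — Convert to polar: |V_total| = 175.9 V, ∠V_total = 17.8°.

V_total = 175.9∠17.8° V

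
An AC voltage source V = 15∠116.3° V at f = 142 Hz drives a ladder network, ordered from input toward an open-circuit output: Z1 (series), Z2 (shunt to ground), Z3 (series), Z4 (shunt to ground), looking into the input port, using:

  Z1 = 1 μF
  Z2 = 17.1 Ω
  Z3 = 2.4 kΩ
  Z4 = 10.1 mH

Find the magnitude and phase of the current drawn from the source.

Step 1 — Angular frequency: ω = 2π·f = 2π·142 = 892.2 rad/s.
Step 2 — Component impedances:
  Z1: Z = 1/(jωC) = -j/(ω·C) = 0 - j1121 Ω
  Z2: Z = R = 17.1 Ω
  Z3: Z = R = 2400 Ω
  Z4: Z = jωL = j·892.2·0.0101 = 0 + j9.011 Ω
Step 3 — Ladder network (open output): work backward from the far end, alternating series and parallel combinations. Z_in = 16.98 - j1121 Ω = 1121∠-89.1° Ω.
Step 4 — Source phasor: V = 15∠116.3° V = -6.646 + j13.45 V.
Step 5 — Ohm's law: I = V / Z_total = (-6.646 + j13.45) / (16.98 - j1121) = -0.01208 - j0.005747 A.
Step 6 — Convert to polar: |I| = 0.01338 A, ∠I = -154.6°.

I = 0.01338∠-154.6° A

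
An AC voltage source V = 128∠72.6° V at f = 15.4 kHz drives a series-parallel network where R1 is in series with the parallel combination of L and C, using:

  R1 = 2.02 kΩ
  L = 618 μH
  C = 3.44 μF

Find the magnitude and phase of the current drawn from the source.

Step 1 — Angular frequency: ω = 2π·f = 2π·1.54e+04 = 9.676e+04 rad/s.
Step 2 — Component impedances:
  R1: Z = R = 2020 Ω
  L: Z = jωL = j·9.676e+04·0.000618 = 0 + j59.8 Ω
  C: Z = 1/(jωC) = -j/(ω·C) = 0 - j3.004 Ω
Step 3 — Parallel branch: L || C = 1/(1/L + 1/C) = 0 - j3.163 Ω.
Step 4 — Series with R1: Z_total = R1 + (L || C) = 2020 - j3.163 Ω = 2020∠-0.1° Ω.
Step 5 — Source phasor: V = 128∠72.6° V = 38.28 + j122.1 V.
Step 6 — Ohm's law: I = V / Z_total = (38.28 + j122.1) / (2020 - j3.163) = 0.01885 + j0.0605 A.
Step 7 — Convert to polar: |I| = 0.06337 A, ∠I = 72.7°.

I = 0.06337∠72.7° A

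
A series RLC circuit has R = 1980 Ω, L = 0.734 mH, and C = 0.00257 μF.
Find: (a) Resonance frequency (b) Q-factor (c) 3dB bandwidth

Step 1 — Resonance condition Im(Z)=0 gives ω₀ = 1/√(LC).
Step 2 — ω₀ = 1/√(0.000734·2.57e-09) = 7.281e+05 rad/s.
Step 3 — f₀ = ω₀/(2π) = 1.159e+05 Hz.
Step 4 — Series Q: Q = ω₀L/R = 7.281e+05·0.000734/1980 = 0.2699.
Step 5 — 3dB bandwidth: Δω = ω₀/Q = 2.698e+06 rad/s; BW = Δω/(2π) = 4.293e+05 Hz.

(a) f₀ = 1.159e+05 Hz  (b) Q = 0.2699  (c) BW = 4.293e+05 Hz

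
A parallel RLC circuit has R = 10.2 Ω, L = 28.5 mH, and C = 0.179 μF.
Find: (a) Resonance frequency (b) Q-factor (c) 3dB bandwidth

Step 1 — Resonance: ω₀ = 1/√(LC) = 1/√(0.0285·1.79e-07) = 1.4e+04 rad/s.
Step 2 — f₀ = ω₀/(2π) = 2228 Hz.
Step 3 — Parallel Q: Q = R/(ω₀L) = 10.2/(1.4e+04·0.0285) = 0.02556.
Step 4 — Bandwidth: Δω = ω₀/Q = 5.477e+05 rad/s; BW = Δω/(2π) = 8.717e+04 Hz.

(a) f₀ = 2228 Hz  (b) Q = 0.02556  (c) BW = 8.717e+04 Hz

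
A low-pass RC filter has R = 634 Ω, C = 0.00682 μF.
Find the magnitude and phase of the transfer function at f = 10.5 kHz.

Step 1 — Angular frequency: ω = 2π·1.05e+04 = 6.597e+04 rad/s.
Step 2 — Transfer function: H(jω) = 1/(1 + jωRC).
Step 3 — Denominator: 1 + jωRC = 1 + j·6.597e+04·634·6.82e-09 = 1 + j0.2853.
Step 4 — H = 0.9247 - j0.2638.
Step 5 — Magnitude: |H| = 0.9616 (-0.3 dB); phase: φ = -15.9°.

|H| = 0.9616 (-0.3 dB), φ = -15.9°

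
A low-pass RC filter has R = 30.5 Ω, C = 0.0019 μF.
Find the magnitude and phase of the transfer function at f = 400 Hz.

Step 1 — Angular frequency: ω = 2π·400 = 2513 rad/s.
Step 2 — Transfer function: H(jω) = 1/(1 + jωRC).
Step 3 — Denominator: 1 + jωRC = 1 + j·2513·30.5·1.9e-09 = 1 + j0.0001456.
Step 4 — H = 1 - j0.0001456.
Step 5 — Magnitude: |H| = 1 (-0.0 dB); phase: φ = -0.0°.

|H| = 1 (-0.0 dB), φ = -0.0°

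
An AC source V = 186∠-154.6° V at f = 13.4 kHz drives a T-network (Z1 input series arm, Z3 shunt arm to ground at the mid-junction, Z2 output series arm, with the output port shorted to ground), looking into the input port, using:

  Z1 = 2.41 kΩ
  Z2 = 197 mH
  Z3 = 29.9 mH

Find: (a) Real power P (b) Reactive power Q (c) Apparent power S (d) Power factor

Step 1 — Angular frequency: ω = 2π·f = 2π·1.34e+04 = 8.419e+04 rad/s.
Step 2 — Component impedances:
  Z1: Z = R = 2410 Ω
  Z2: Z = jωL = j·8.419e+04·0.197 = 0 + j1.659e+04 Ω
  Z3: Z = jωL = j·8.419e+04·0.0299 = 0 + j2517 Ω
Step 3 — With the output port shorted to ground, the output series arm Z2 runs from the junction to ground; the shunt arm Z3 also runs from the junction to ground. They appear in parallel: Z3 || Z2 = 0 + j2186 Ω.
Step 4 — Series with input arm Z1: Z_in = Z1 + (Z3 || Z2) = 2410 + j2186 Ω = 3254∠42.2° Ω.
Step 5 — Source phasor: V = 186∠-154.6° V = -168 - j79.78 V.
Step 6 — Current: I = V / Z = -0.05473 + j0.01653 A = 0.05717∠163.2° A.
Step 7 — Complex power: S = V·I* = 7.877 + j7.143 VA.
Step 8 — Real power: P = Re(S) = 7.877 W.
Step 9 — Reactive power: Q = Im(S) = 7.143 VAR.
Step 10 — Apparent power: |S| = 10.63 VA.
Step 11 — Power factor: PF = P/|S| = 0.7407 (lagging).

(a) P = 7.877 W  (b) Q = 7.143 VAR  (c) S = 10.63 VA  (d) PF = 0.7407 (lagging)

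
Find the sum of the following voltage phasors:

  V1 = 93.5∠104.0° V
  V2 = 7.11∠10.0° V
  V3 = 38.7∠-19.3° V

Step 1 — Convert each phasor to rectangular form:
  V1 = 93.5·(cos(104.0°) + j·sin(104.0°)) = -22.62 + j90.72 V
  V2 = 7.11·(cos(10.0°) + j·sin(10.0°)) = 7.002 + j1.235 V
  V3 = 38.7·(cos(-19.3°) + j·sin(-19.3°)) = 36.53 - j12.79 V
Step 2 — Sum components: V_total = 20.91 + j79.17 V.
Step 3 — Convert to polar: |V_total| = 81.88 V, ∠V_total = 75.2°.

V_total = 81.88∠75.2° V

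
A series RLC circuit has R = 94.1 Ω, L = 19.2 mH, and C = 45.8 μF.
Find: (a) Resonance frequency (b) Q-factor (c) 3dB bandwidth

Step 1 — Resonance condition Im(Z)=0 gives ω₀ = 1/√(LC).
Step 2 — ω₀ = 1/√(0.0192·4.58e-05) = 1066 rad/s.
Step 3 — f₀ = ω₀/(2π) = 169.7 Hz.
Step 4 — Series Q: Q = ω₀L/R = 1066·0.0192/94.1 = 0.2176.
Step 5 — 3dB bandwidth: Δω = ω₀/Q = 4901 rad/s; BW = Δω/(2π) = 780 Hz.

(a) f₀ = 169.7 Hz  (b) Q = 0.2176  (c) BW = 780 Hz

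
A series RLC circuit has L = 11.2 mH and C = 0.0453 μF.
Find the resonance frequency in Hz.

Step 1 — Resonance condition Im(Z)=0 gives ω₀ = 1/√(LC).
Step 2 — ω₀ = 1/√(0.0112·4.53e-08) = 4.44e+04 rad/s.
Step 3 — f₀ = ω₀/(2π) = 7066 Hz.

f₀ = 7066 Hz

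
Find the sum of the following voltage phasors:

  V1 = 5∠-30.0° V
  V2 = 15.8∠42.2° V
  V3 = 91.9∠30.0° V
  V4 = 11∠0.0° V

Step 1 — Convert each phasor to rectangular form:
  V1 = 5·(cos(-30.0°) + j·sin(-30.0°)) = 4.33 - j2.5 V
  V2 = 15.8·(cos(42.2°) + j·sin(42.2°)) = 11.7 + j10.61 V
  V3 = 91.9·(cos(30.0°) + j·sin(30.0°)) = 79.59 + j45.95 V
  V4 = 11·(cos(0.0°) + j·sin(0.0°)) = 11 V
Step 2 — Sum components: V_total = 106.6 + j54.06 V.
Step 3 — Convert to polar: |V_total| = 119.5 V, ∠V_total = 26.9°.

V_total = 119.5∠26.9° V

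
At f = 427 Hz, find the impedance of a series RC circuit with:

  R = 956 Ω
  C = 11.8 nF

Step 1 — Angular frequency: ω = 2π·f = 2π·427 = 2683 rad/s.
Step 2 — Component impedances:
  R: Z = R = 956 Ω
  C: Z = 1/(jωC) = -j/(ω·C) = 0 - j3.159e+04 Ω
Step 3 — Series combination: Z_total = R + C = 956 - j3.159e+04 Ω = 3.16e+04∠-88.3° Ω.

Z = 956 - j3.159e+04 Ω = 3.16e+04∠-88.3° Ω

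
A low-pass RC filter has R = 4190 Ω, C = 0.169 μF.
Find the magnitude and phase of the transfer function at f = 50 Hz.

Step 1 — Angular frequency: ω = 2π·50 = 314.2 rad/s.
Step 2 — Transfer function: H(jω) = 1/(1 + jωRC).
Step 3 — Denominator: 1 + jωRC = 1 + j·314.2·4190·1.69e-07 = 1 + j0.2225.
Step 4 — H = 0.9528 - j0.212.
Step 5 — Magnitude: |H| = 0.9761 (-0.2 dB); phase: φ = -12.5°.

|H| = 0.9761 (-0.2 dB), φ = -12.5°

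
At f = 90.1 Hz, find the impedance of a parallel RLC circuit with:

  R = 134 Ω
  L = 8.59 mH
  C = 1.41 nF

Step 1 — Angular frequency: ω = 2π·f = 2π·90.1 = 566.1 rad/s.
Step 2 — Component impedances:
  R: Z = R = 134 Ω
  L: Z = jωL = j·566.1·0.00859 = 0 + j4.863 Ω
  C: Z = 1/(jωC) = -j/(ω·C) = 0 - j1.253e+06 Ω
Step 3 — Parallel combination: 1/Z_total = 1/R + 1/L + 1/C; Z_total = 0.1762 + j4.857 Ω = 4.86∠87.9° Ω.

Z = 0.1762 + j4.857 Ω = 4.86∠87.9° Ω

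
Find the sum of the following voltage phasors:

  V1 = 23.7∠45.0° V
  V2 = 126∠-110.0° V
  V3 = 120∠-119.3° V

Step 1 — Convert each phasor to rectangular form:
  V1 = 23.7·(cos(45.0°) + j·sin(45.0°)) = 16.76 + j16.76 V
  V2 = 126·(cos(-110.0°) + j·sin(-110.0°)) = -43.09 - j118.4 V
  V3 = 120·(cos(-119.3°) + j·sin(-119.3°)) = -58.73 - j104.6 V
Step 2 — Sum components: V_total = -85.06 - j206.3 V.
Step 3 — Convert to polar: |V_total| = 223.1 V, ∠V_total = -112.4°.

V_total = 223.1∠-112.4° V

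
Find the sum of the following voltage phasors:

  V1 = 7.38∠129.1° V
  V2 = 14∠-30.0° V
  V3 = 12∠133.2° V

Step 1 — Convert each phasor to rectangular form:
  V1 = 7.38·(cos(129.1°) + j·sin(129.1°)) = -4.654 + j5.727 V
  V2 = 14·(cos(-30.0°) + j·sin(-30.0°)) = 12.12 - j7 V
  V3 = 12·(cos(133.2°) + j·sin(133.2°)) = -8.215 + j8.748 V
Step 2 — Sum components: V_total = -0.7446 + j7.475 V.
Step 3 — Convert to polar: |V_total| = 7.512 V, ∠V_total = 95.7°.

V_total = 7.512∠95.7° V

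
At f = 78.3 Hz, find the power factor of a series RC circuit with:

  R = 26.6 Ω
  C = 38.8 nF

Step 1 — Angular frequency: ω = 2π·f = 2π·78.3 = 492 rad/s.
Step 2 — Component impedances:
  R: Z = R = 26.6 Ω
  C: Z = 1/(jωC) = -j/(ω·C) = 0 - j5.239e+04 Ω
Step 3 — Series combination: Z_total = R + C = 26.6 - j5.239e+04 Ω = 5.239e+04∠-90.0° Ω.
Step 4 — Power factor: PF = cos(φ) = Re(Z)/|Z| = 26.6/52387 = 0.0005078.
Step 5 — Type: Im(Z) = -5.239e+04 ⇒ leading (phase φ = -90.0°).

PF = 0.0005078 (leading, φ = -90.0°)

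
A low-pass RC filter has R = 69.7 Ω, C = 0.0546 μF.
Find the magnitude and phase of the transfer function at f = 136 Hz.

Step 1 — Angular frequency: ω = 2π·136 = 854.5 rad/s.
Step 2 — Transfer function: H(jω) = 1/(1 + jωRC).
Step 3 — Denominator: 1 + jωRC = 1 + j·854.5·69.7·5.46e-08 = 1 + j0.003252.
Step 4 — H = 1 - j0.003252.
Step 5 — Magnitude: |H| = 1 (-0.0 dB); phase: φ = -0.2°.

|H| = 1 (-0.0 dB), φ = -0.2°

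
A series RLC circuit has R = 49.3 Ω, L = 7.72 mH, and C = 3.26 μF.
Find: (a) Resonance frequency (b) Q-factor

Step 1 — Resonance condition Im(Z)=0 gives ω₀ = 1/√(LC).
Step 2 — ω₀ = 1/√(0.00772·3.26e-06) = 6304 rad/s.
Step 3 — f₀ = ω₀/(2π) = 1003 Hz.
Step 4 — Series Q: Q = ω₀L/R = 6304·0.00772/49.3 = 0.9871.

(a) f₀ = 1003 Hz  (b) Q = 0.9871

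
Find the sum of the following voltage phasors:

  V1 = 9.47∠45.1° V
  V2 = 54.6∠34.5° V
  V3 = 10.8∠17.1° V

Step 1 — Convert each phasor to rectangular form:
  V1 = 9.47·(cos(45.1°) + j·sin(45.1°)) = 6.685 + j6.708 V
  V2 = 54.6·(cos(34.5°) + j·sin(34.5°)) = 45 + j30.93 V
  V3 = 10.8·(cos(17.1°) + j·sin(17.1°)) = 10.32 + j3.176 V
Step 2 — Sum components: V_total = 62 + j40.81 V.
Step 3 — Convert to polar: |V_total| = 74.23 V, ∠V_total = 33.4°.

V_total = 74.23∠33.4° V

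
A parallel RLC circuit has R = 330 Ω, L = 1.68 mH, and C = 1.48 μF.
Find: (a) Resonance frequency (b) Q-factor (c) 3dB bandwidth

Step 1 — Resonance: ω₀ = 1/√(LC) = 1/√(0.00168·1.48e-06) = 2.005e+04 rad/s.
Step 2 — f₀ = ω₀/(2π) = 3192 Hz.
Step 3 — Parallel Q: Q = R/(ω₀L) = 330/(2.005e+04·0.00168) = 9.795.
Step 4 — Bandwidth: Δω = ω₀/Q = 2048 rad/s; BW = Δω/(2π) = 325.9 Hz.

(a) f₀ = 3192 Hz  (b) Q = 9.795  (c) BW = 325.9 Hz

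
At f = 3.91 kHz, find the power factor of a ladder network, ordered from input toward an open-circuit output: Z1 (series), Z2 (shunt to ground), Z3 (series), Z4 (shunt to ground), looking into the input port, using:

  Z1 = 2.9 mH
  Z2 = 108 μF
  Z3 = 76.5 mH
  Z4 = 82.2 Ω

Step 1 — Angular frequency: ω = 2π·f = 2π·3910 = 2.457e+04 rad/s.
Step 2 — Component impedances:
  Z1: Z = jωL = j·2.457e+04·0.0029 = 0 + j71.25 Ω
  Z2: Z = 1/(jωC) = -j/(ω·C) = 0 - j0.3769 Ω
  Z3: Z = jωL = j·2.457e+04·0.0765 = 0 + j1879 Ω
  Z4: Z = R = 82.2 Ω
Step 3 — Ladder network (open output): work backward from the far end, alternating series and parallel combinations. Z_in = 3.301e-06 + j70.87 Ω = 70.87∠90.0° Ω.
Step 4 — Power factor: PF = cos(φ) = Re(Z)/|Z| = 3.301e-06/70.87 = 4.658e-08.
Step 5 — Type: Im(Z) = 70.87 ⇒ lagging (phase φ = 90.0°).

PF = 4.658e-08 (lagging, φ = 90.0°)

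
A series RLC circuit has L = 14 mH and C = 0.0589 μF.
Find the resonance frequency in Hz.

Step 1 — Resonance condition Im(Z)=0 gives ω₀ = 1/√(LC).
Step 2 — ω₀ = 1/√(0.014·5.89e-08) = 3.482e+04 rad/s.
Step 3 — f₀ = ω₀/(2π) = 5542 Hz.

f₀ = 5542 Hz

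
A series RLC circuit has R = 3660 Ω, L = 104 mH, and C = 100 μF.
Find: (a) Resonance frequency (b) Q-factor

Step 1 — Resonance condition Im(Z)=0 gives ω₀ = 1/√(LC).
Step 2 — ω₀ = 1/√(0.104·0.0001) = 310.1 rad/s.
Step 3 — f₀ = ω₀/(2π) = 49.35 Hz.
Step 4 — Series Q: Q = ω₀L/R = 310.1·0.104/3660 = 0.008811.

(a) f₀ = 49.35 Hz  (b) Q = 0.008811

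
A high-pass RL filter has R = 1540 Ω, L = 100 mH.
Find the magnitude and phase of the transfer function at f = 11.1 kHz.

Step 1 — Angular frequency: ω = 2π·1.11e+04 = 6.974e+04 rad/s.
Step 2 — Transfer function: H(jω) = jωL/(R + jωL).
Step 3 — Numerator jωL = j·6974; denominator R + jωL = 1540 + j6974.
Step 4 — H = 0.9535 + j0.2105.
Step 5 — Magnitude: |H| = 0.9765 (-0.2 dB); phase: φ = 12.5°.

|H| = 0.9765 (-0.2 dB), φ = 12.5°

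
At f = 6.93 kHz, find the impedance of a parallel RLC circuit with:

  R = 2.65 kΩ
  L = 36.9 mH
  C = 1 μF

Step 1 — Angular frequency: ω = 2π·f = 2π·6930 = 4.354e+04 rad/s.
Step 2 — Component impedances:
  R: Z = R = 2650 Ω
  L: Z = jωL = j·4.354e+04·0.0369 = 0 + j1607 Ω
  C: Z = 1/(jωC) = -j/(ω·C) = 0 - j22.97 Ω
Step 3 — Parallel combination: 1/Z_total = 1/R + 1/L + 1/C; Z_total = 0.2048 - j23.3 Ω = 23.3∠-89.5° Ω.

Z = 0.2048 - j23.3 Ω = 23.3∠-89.5° Ω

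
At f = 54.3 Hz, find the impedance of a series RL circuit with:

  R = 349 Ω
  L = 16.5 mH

Step 1 — Angular frequency: ω = 2π·f = 2π·54.3 = 341.2 rad/s.
Step 2 — Component impedances:
  R: Z = R = 349 Ω
  L: Z = jωL = j·341.2·0.0165 = 0 + j5.629 Ω
Step 3 — Series combination: Z_total = R + L = 349 + j5.629 Ω = 349∠0.9° Ω.

Z = 349 + j5.629 Ω = 349∠0.9° Ω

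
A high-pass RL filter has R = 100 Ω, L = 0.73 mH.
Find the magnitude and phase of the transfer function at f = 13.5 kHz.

Step 1 — Angular frequency: ω = 2π·1.35e+04 = 8.482e+04 rad/s.
Step 2 — Transfer function: H(jω) = jωL/(R + jωL).
Step 3 — Numerator jωL = j·61.92; denominator R + jωL = 100 + j61.92.
Step 4 — H = 0.2772 + j0.4476.
Step 5 — Magnitude: |H| = 0.5265 (-5.6 dB); phase: φ = 58.2°.

|H| = 0.5265 (-5.6 dB), φ = 58.2°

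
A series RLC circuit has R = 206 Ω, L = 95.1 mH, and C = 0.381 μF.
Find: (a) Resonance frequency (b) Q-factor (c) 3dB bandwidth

Step 1 — Resonance: ω₀ = 1/√(LC) = 1/√(0.0951·3.81e-07) = 5253 rad/s.
Step 2 — f₀ = ω₀/(2π) = 836.1 Hz.
Step 3 — Series Q: Q = ω₀L/R = 5253·0.0951/206 = 2.425.
Step 4 — Bandwidth: Δω = ω₀/Q = 2166 rad/s; BW = Δω/(2π) = 344.8 Hz.

(a) f₀ = 836.1 Hz  (b) Q = 2.425  (c) BW = 344.8 Hz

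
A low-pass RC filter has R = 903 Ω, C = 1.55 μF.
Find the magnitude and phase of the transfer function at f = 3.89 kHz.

Step 1 — Angular frequency: ω = 2π·3890 = 2.444e+04 rad/s.
Step 2 — Transfer function: H(jω) = 1/(1 + jωRC).
Step 3 — Denominator: 1 + jωRC = 1 + j·2.444e+04·903·1.55e-06 = 1 + j34.21.
Step 4 — H = 0.0008538 - j0.02921.
Step 5 — Magnitude: |H| = 0.02922 (-30.7 dB); phase: φ = -88.3°.

|H| = 0.02922 (-30.7 dB), φ = -88.3°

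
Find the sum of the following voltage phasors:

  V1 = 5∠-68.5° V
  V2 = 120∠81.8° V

Step 1 — Convert each phasor to rectangular form:
  V1 = 5·(cos(-68.5°) + j·sin(-68.5°)) = 1.833 - j4.652 V
  V2 = 120·(cos(81.8°) + j·sin(81.8°)) = 17.12 + j118.8 V
Step 2 — Sum components: V_total = 18.95 + j114.1 V.
Step 3 — Convert to polar: |V_total| = 115.7 V, ∠V_total = 80.6°.

V_total = 115.7∠80.6° V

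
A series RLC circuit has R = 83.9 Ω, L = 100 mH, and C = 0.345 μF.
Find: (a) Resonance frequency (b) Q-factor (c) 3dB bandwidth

Step 1 — Resonance: ω₀ = 1/√(LC) = 1/√(0.1·3.45e-07) = 5384 rad/s.
Step 2 — f₀ = ω₀/(2π) = 856.9 Hz.
Step 3 — Series Q: Q = ω₀L/R = 5384·0.1/83.9 = 6.417.
Step 4 — Bandwidth: Δω = ω₀/Q = 839 rad/s; BW = Δω/(2π) = 133.5 Hz.

(a) f₀ = 856.9 Hz  (b) Q = 6.417  (c) BW = 133.5 Hz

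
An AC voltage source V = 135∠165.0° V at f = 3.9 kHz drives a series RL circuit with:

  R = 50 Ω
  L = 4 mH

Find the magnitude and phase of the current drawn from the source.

Step 1 — Angular frequency: ω = 2π·f = 2π·3900 = 2.45e+04 rad/s.
Step 2 — Component impedances:
  R: Z = R = 50 Ω
  L: Z = jωL = j·2.45e+04·0.004 = 0 + j98.02 Ω
Step 3 — Series combination: Z_total = R + L = 50 + j98.02 Ω = 110∠63.0° Ω.
Step 4 — Source phasor: V = 135∠165.0° V = -130.4 + j34.94 V.
Step 5 — Ohm's law: I = V / Z_total = (-130.4 + j34.94) / (50 + j98.02) = -0.2556 + j1.2 A.
Step 6 — Convert to polar: |I| = 1.227 A, ∠I = 102.0°.

I = 1.227∠102.0° A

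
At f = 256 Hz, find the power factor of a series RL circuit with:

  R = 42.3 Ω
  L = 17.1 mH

Step 1 — Angular frequency: ω = 2π·f = 2π·256 = 1608 rad/s.
Step 2 — Component impedances:
  R: Z = R = 42.3 Ω
  L: Z = jωL = j·1608·0.0171 = 0 + j27.51 Ω
Step 3 — Series combination: Z_total = R + L = 42.3 + j27.51 Ω = 50.46∠33.0° Ω.
Step 4 — Power factor: PF = cos(φ) = Re(Z)/|Z| = 42.3/50.456 = 0.8384.
Step 5 — Type: Im(Z) = 27.51 ⇒ lagging (phase φ = 33.0°).

PF = 0.8384 (lagging, φ = 33.0°)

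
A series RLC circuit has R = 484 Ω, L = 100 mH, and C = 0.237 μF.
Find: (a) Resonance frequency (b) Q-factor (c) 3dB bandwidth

Step 1 — Resonance condition Im(Z)=0 gives ω₀ = 1/√(LC).
Step 2 — ω₀ = 1/√(0.1·2.37e-07) = 6496 rad/s.
Step 3 — f₀ = ω₀/(2π) = 1034 Hz.
Step 4 — Series Q: Q = ω₀L/R = 6496·0.1/484 = 1.342.
Step 5 — 3dB bandwidth: Δω = ω₀/Q = 4840 rad/s; BW = Δω/(2π) = 770.3 Hz.

(a) f₀ = 1034 Hz  (b) Q = 1.342  (c) BW = 770.3 Hz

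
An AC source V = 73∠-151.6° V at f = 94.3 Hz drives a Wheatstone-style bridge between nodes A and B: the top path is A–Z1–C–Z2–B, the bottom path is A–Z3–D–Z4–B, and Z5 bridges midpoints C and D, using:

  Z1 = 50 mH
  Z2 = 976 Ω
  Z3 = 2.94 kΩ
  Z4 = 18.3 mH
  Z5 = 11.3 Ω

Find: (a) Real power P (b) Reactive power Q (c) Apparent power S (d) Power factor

Step 1 — Angular frequency: ω = 2π·f = 2π·94.3 = 592.5 rad/s.
Step 2 — Component impedances:
  Z1: Z = jωL = j·592.5·0.05 = 0 + j29.63 Ω
  Z2: Z = R = 976 Ω
  Z3: Z = R = 2940 Ω
  Z4: Z = jωL = j·592.5·0.0183 = 0 + j10.84 Ω
  Z5: Z = R = 11.3 Ω
Step 3 — Bridge requires nodal analysis (the Z5 bridge couples midpoints C and D, so the two paths cannot be reduced to a simple series/parallel combination). Setting node B to ground and injecting 1 A at node A, the 3-node admittance system at A, C, D solves to V_A = Z_AB = 11.54 + j39.99 Ω = 41.63∠73.9° Ω.
Step 4 — Source phasor: V = 73∠-151.6° V = -64.21 - j34.72 V.
Step 5 — Current: I = V / Z = -1.229 + j1.251 A = 1.754∠134.5° A.
Step 6 — Complex power: S = V·I* = 35.48 + j123 VA.
Step 7 — Real power: P = Re(S) = 35.48 W.
Step 8 — Reactive power: Q = Im(S) = 123 VAR.
Step 9 — Apparent power: |S| = 128 VA.
Step 10 — Power factor: PF = P/|S| = 0.2772 (lagging).

(a) P = 35.48 W  (b) Q = 123 VAR  (c) S = 128 VA  (d) PF = 0.2772 (lagging)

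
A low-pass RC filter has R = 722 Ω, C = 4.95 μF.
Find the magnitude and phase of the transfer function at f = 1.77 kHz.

Step 1 — Angular frequency: ω = 2π·1770 = 1.112e+04 rad/s.
Step 2 — Transfer function: H(jω) = 1/(1 + jωRC).
Step 3 — Denominator: 1 + jωRC = 1 + j·1.112e+04·722·4.95e-06 = 1 + j39.75.
Step 4 — H = 0.0006326 - j0.02514.
Step 5 — Magnitude: |H| = 0.02515 (-32.0 dB); phase: φ = -88.6°.

|H| = 0.02515 (-32.0 dB), φ = -88.6°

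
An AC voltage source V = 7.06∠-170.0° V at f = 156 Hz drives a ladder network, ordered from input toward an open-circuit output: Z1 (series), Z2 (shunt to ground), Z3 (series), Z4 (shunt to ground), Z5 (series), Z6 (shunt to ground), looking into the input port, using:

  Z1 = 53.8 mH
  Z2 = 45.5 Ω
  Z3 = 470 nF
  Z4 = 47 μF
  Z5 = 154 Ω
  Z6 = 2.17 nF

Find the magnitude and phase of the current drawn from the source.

Step 1 — Angular frequency: ω = 2π·f = 2π·156 = 980.2 rad/s.
Step 2 — Component impedances:
  Z1: Z = jωL = j·980.2·0.0538 = 0 + j52.73 Ω
  Z2: Z = R = 45.5 Ω
  Z3: Z = 1/(jωC) = -j/(ω·C) = 0 - j2171 Ω
  Z4: Z = 1/(jωC) = -j/(ω·C) = 0 - j21.71 Ω
  Z5: Z = R = 154 Ω
  Z6: Z = 1/(jωC) = -j/(ω·C) = 0 - j4.701e+05 Ω
Step 3 — Ladder network (open output): work backward from the far end, alternating series and parallel combinations. Z_in = 45.48 + j51.79 Ω = 68.92∠48.7° Ω.
Step 4 — Source phasor: V = 7.06∠-170.0° V = -6.953 - j1.226 V.
Step 5 — Ohm's law: I = V / Z_total = (-6.953 - j1.226) / (45.48 + j51.79) = -0.07993 + j0.06406 A.
Step 6 — Convert to polar: |I| = 0.1024 A, ∠I = 141.3°.

I = 0.1024∠141.3° A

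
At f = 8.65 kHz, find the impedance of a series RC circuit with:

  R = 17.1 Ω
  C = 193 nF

Step 1 — Angular frequency: ω = 2π·f = 2π·8650 = 5.435e+04 rad/s.
Step 2 — Component impedances:
  R: Z = R = 17.1 Ω
  C: Z = 1/(jωC) = -j/(ω·C) = 0 - j95.33 Ω
Step 3 — Series combination: Z_total = R + C = 17.1 - j95.33 Ω = 96.86∠-79.8° Ω.

Z = 17.1 - j95.33 Ω = 96.86∠-79.8° Ω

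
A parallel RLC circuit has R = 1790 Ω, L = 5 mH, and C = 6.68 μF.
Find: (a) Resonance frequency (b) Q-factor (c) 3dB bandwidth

Step 1 — Resonance: ω₀ = 1/√(LC) = 1/√(0.005·6.68e-06) = 5472 rad/s.
Step 2 — f₀ = ω₀/(2π) = 870.9 Hz.
Step 3 — Parallel Q: Q = R/(ω₀L) = 1790/(5472·0.005) = 65.43.
Step 4 — Bandwidth: Δω = ω₀/Q = 83.63 rad/s; BW = Δω/(2π) = 13.31 Hz.

(a) f₀ = 870.9 Hz  (b) Q = 65.43  (c) BW = 13.31 Hz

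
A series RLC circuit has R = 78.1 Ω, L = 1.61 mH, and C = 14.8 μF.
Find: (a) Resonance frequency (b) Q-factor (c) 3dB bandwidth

Step 1 — Resonance: ω₀ = 1/√(LC) = 1/√(0.00161·1.48e-05) = 6478 rad/s.
Step 2 — f₀ = ω₀/(2π) = 1031 Hz.
Step 3 — Series Q: Q = ω₀L/R = 6478·0.00161/78.1 = 0.1335.
Step 4 — Bandwidth: Δω = ω₀/Q = 4.851e+04 rad/s; BW = Δω/(2π) = 7720 Hz.

(a) f₀ = 1031 Hz  (b) Q = 0.1335  (c) BW = 7720 Hz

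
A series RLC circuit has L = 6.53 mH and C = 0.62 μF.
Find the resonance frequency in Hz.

Step 1 — Resonance condition Im(Z)=0 gives ω₀ = 1/√(LC).
Step 2 — ω₀ = 1/√(0.00653·6.2e-07) = 1.572e+04 rad/s.
Step 3 — f₀ = ω₀/(2π) = 2501 Hz.

f₀ = 2501 Hz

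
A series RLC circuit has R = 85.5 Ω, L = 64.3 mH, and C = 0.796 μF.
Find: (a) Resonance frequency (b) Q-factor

Step 1 — Resonance condition Im(Z)=0 gives ω₀ = 1/√(LC).
Step 2 — ω₀ = 1/√(0.0643·7.96e-07) = 4420 rad/s.
Step 3 — f₀ = ω₀/(2π) = 703.5 Hz.
Step 4 — Series Q: Q = ω₀L/R = 4420·0.0643/85.5 = 3.324.

(a) f₀ = 703.5 Hz  (b) Q = 3.324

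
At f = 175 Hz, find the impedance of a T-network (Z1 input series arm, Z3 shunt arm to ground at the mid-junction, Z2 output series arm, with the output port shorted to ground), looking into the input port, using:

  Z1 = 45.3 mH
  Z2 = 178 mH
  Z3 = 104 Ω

Step 1 — Angular frequency: ω = 2π·f = 2π·175 = 1100 rad/s.
Step 2 — Component impedances:
  Z1: Z = jωL = j·1100·0.0453 = 0 + j49.81 Ω
  Z2: Z = jωL = j·1100·0.178 = 0 + j195.7 Ω
  Z3: Z = R = 104 Ω
Step 3 — With the output port shorted to ground, the output series arm Z2 runs from the junction to ground; the shunt arm Z3 also runs from the junction to ground. They appear in parallel: Z3 || Z2 = 81.1 + j43.09 Ω.
Step 4 — Series with input arm Z1: Z_in = Z1 + (Z3 || Z2) = 81.1 + j92.9 Ω = 123.3∠48.9° Ω.

Z = 81.1 + j92.9 Ω = 123.3∠48.9° Ω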